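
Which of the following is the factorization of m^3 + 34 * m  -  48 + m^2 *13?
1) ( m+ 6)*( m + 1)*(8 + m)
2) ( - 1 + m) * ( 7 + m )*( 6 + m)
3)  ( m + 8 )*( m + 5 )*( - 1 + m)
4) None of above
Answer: 4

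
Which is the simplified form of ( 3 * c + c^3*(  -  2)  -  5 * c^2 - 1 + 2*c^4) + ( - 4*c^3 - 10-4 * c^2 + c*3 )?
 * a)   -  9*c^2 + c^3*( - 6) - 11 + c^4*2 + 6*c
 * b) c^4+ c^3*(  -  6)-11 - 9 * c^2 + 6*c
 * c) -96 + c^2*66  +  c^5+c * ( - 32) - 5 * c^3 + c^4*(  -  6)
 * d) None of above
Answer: a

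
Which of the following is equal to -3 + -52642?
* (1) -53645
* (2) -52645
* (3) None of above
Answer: 2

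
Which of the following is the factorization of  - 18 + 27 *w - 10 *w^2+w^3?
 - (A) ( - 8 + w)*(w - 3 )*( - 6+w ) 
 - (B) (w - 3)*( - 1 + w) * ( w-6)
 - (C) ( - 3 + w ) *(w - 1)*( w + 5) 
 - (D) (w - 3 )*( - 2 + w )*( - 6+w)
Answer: B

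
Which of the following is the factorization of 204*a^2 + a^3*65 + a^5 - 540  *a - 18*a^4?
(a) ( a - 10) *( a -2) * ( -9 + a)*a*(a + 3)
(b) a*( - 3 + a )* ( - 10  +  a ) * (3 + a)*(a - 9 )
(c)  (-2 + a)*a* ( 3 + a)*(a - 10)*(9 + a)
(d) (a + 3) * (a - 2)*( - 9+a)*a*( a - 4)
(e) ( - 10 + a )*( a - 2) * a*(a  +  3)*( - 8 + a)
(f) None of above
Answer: a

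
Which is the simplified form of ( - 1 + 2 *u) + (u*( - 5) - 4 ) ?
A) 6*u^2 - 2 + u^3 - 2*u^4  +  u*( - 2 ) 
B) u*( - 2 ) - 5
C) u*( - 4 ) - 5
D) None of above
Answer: D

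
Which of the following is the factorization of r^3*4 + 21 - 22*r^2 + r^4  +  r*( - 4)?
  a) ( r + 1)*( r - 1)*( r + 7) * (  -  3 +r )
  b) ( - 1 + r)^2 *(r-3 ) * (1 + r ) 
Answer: a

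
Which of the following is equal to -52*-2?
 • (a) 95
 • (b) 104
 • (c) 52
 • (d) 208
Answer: b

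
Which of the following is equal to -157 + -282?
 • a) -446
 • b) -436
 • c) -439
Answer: c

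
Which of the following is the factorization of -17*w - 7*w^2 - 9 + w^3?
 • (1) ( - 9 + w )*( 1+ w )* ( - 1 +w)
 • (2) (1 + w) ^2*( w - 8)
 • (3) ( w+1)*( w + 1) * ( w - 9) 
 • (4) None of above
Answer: 3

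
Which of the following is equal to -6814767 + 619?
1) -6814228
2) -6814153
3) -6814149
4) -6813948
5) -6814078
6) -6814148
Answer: 6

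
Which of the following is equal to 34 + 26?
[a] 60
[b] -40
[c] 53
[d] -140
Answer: a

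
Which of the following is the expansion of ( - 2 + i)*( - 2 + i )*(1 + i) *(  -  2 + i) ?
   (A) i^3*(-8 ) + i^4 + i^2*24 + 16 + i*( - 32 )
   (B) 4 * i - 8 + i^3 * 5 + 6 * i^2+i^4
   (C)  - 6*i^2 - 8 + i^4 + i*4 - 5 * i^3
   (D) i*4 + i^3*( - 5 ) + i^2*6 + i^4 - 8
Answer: D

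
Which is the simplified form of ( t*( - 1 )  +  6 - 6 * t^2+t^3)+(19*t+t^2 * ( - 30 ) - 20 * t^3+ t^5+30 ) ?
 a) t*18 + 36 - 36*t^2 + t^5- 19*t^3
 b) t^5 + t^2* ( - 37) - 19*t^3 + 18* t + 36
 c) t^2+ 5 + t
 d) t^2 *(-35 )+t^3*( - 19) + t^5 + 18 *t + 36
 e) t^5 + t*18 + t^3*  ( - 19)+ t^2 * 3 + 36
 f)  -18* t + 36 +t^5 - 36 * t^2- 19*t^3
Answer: a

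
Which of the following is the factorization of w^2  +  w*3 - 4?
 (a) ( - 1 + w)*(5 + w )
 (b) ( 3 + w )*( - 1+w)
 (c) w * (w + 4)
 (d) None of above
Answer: d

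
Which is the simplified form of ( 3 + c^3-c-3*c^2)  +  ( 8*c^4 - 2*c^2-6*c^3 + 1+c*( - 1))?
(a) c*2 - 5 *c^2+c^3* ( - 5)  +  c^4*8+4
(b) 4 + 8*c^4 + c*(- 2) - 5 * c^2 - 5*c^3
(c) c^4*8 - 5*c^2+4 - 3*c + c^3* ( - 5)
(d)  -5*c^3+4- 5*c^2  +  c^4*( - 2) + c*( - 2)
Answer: b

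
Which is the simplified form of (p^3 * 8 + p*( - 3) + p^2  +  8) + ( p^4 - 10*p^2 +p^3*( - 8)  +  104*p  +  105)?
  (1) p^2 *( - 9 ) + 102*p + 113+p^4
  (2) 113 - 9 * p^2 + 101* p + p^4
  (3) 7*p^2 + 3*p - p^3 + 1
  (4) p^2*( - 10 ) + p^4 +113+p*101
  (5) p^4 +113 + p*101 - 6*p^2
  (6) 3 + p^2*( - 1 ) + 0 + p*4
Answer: 2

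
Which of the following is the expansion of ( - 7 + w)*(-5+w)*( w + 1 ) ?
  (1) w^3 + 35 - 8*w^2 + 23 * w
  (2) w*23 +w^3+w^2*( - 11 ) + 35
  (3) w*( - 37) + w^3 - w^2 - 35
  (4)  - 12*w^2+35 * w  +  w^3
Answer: 2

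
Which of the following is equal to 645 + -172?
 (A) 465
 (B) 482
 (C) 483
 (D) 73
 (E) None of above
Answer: E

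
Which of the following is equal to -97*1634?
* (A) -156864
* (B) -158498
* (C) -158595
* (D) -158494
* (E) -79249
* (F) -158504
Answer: B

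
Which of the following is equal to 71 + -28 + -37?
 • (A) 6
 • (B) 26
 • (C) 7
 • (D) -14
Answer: A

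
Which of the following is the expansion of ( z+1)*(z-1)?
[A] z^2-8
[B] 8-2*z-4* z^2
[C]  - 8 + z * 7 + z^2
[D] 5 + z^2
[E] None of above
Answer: E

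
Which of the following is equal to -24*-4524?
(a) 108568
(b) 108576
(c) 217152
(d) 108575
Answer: b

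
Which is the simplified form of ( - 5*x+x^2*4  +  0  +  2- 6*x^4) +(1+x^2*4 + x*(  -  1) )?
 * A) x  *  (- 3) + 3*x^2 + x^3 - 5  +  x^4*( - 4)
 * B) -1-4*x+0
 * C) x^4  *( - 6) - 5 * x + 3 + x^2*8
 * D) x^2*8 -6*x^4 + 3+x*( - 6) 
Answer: D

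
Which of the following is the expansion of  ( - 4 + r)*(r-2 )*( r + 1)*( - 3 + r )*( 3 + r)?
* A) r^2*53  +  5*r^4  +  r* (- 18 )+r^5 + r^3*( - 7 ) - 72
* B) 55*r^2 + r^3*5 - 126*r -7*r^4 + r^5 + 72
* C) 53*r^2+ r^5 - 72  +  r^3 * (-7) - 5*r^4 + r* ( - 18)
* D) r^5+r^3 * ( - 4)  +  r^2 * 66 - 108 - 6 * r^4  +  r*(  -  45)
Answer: C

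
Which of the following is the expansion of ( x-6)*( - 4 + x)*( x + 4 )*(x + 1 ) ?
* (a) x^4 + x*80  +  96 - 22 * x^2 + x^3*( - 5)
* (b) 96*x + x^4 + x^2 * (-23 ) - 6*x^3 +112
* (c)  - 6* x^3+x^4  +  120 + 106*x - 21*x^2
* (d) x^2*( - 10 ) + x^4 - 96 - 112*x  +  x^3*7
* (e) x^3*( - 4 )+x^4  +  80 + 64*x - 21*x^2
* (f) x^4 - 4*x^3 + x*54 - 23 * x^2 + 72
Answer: a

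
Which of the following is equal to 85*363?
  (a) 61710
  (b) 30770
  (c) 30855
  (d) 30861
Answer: c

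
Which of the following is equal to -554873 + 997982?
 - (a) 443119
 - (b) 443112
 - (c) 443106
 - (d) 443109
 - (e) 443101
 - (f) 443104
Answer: d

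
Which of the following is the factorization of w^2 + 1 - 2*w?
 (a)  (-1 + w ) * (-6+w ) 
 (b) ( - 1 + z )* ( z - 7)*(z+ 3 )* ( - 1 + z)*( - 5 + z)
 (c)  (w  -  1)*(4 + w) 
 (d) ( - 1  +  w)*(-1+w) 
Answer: d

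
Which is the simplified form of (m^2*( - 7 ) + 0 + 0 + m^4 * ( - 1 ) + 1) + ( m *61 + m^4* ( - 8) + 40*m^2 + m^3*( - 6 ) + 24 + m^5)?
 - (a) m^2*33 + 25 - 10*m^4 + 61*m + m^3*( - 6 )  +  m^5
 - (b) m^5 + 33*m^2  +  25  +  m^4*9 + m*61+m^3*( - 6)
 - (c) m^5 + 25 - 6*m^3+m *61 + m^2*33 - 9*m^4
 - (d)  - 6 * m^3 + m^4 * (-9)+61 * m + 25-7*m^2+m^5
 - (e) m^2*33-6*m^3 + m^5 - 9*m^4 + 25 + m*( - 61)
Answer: c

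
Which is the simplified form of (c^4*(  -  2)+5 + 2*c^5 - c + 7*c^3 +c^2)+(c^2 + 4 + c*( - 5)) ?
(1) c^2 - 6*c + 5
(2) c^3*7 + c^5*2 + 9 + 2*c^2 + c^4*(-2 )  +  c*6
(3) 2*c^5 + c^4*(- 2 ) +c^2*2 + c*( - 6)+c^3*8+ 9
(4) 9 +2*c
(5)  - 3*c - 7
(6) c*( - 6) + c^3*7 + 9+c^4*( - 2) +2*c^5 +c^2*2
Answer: 6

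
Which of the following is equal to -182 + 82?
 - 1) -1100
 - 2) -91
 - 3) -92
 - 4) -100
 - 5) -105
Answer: 4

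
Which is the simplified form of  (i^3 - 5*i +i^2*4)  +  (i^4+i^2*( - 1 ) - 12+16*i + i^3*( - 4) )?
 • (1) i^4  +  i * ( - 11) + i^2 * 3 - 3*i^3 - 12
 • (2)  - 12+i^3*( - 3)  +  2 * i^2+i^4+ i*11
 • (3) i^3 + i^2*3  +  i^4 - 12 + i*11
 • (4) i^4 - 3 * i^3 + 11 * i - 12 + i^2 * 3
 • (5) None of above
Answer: 4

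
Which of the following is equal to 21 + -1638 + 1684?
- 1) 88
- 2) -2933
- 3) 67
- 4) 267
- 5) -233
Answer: 3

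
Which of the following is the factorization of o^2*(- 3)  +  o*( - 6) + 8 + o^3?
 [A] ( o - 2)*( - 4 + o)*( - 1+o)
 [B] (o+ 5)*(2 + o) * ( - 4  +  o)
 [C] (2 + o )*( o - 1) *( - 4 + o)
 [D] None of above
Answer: C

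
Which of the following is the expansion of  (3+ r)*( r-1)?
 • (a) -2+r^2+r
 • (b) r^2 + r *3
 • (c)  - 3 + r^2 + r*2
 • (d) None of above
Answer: c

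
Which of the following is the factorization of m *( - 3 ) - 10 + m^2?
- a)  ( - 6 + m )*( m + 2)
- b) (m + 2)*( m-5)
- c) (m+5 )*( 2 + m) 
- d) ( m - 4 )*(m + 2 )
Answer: b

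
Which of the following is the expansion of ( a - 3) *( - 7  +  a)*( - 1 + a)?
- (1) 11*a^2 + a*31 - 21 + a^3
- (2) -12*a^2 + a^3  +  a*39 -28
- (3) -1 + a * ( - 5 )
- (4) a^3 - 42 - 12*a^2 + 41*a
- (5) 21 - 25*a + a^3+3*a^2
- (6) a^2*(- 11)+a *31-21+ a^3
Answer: 6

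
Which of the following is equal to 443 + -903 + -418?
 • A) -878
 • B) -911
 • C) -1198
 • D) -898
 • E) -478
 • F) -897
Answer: A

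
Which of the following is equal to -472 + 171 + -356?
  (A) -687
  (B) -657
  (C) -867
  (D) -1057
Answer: B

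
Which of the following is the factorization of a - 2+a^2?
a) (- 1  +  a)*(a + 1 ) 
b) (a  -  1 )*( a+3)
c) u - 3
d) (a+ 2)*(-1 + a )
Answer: d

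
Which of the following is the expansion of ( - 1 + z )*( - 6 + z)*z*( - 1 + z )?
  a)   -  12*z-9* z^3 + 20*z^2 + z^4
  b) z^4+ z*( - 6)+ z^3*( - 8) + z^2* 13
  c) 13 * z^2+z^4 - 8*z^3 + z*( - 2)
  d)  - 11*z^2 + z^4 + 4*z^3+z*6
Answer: b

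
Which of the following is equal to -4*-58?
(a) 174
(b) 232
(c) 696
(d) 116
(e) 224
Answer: b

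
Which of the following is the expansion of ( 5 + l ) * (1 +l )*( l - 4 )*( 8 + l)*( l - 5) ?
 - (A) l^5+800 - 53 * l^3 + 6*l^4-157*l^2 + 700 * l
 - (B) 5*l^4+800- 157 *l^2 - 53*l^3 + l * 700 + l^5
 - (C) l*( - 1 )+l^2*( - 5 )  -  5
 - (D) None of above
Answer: B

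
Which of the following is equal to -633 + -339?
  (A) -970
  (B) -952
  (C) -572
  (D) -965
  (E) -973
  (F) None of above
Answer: F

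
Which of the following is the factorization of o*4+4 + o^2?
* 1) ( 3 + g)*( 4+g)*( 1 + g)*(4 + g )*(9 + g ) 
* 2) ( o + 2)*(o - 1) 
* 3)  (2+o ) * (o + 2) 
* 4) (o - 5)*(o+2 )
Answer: 3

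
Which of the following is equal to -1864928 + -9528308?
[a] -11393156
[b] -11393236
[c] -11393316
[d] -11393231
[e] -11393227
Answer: b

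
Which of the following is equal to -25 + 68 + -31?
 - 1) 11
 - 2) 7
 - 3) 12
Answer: 3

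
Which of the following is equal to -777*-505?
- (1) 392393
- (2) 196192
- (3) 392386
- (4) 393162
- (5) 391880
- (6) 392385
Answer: 6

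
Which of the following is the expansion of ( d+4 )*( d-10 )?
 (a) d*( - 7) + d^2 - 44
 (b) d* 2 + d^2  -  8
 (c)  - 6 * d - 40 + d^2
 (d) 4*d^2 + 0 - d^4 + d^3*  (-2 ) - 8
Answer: c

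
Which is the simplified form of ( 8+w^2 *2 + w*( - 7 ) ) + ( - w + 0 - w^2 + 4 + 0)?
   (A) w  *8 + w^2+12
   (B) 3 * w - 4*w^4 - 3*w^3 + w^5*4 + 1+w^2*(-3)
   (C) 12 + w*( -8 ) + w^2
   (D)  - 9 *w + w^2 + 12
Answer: C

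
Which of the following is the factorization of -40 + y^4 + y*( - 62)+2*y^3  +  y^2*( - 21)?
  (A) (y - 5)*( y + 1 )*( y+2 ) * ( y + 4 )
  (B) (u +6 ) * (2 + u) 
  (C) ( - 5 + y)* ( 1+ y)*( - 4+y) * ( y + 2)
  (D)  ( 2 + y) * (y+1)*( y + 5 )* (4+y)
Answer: A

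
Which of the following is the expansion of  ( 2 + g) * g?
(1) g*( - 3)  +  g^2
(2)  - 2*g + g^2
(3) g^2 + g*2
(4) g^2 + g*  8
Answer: 3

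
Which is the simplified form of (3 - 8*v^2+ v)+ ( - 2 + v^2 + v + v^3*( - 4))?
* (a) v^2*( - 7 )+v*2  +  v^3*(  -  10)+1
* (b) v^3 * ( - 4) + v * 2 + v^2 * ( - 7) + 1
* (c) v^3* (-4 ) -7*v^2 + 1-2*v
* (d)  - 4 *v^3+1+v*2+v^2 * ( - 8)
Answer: b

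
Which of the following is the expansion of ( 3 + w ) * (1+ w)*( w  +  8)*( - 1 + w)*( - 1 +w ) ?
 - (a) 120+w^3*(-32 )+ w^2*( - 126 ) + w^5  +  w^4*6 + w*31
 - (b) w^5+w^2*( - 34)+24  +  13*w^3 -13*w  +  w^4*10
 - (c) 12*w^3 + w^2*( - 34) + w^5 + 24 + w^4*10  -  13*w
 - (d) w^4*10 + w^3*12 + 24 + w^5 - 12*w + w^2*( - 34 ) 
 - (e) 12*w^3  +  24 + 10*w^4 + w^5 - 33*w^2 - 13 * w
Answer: c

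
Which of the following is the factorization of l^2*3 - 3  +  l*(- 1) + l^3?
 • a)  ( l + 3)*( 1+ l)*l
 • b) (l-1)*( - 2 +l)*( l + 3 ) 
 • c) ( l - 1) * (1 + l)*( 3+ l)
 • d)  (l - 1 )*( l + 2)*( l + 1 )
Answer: c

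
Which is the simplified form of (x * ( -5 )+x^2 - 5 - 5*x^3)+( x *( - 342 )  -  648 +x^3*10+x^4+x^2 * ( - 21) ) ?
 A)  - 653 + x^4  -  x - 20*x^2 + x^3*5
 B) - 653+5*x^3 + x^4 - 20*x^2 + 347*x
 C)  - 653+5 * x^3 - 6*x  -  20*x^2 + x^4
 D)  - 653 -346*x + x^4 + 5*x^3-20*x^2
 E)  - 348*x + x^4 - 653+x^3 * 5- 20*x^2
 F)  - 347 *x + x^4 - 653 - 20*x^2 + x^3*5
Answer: F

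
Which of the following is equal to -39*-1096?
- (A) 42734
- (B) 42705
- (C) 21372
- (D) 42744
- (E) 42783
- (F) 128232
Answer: D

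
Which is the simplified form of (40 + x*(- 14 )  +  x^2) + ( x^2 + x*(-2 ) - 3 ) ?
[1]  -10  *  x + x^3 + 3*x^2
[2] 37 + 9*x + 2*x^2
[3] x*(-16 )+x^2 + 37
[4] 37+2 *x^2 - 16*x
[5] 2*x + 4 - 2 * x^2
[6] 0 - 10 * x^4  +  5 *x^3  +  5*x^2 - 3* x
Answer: 4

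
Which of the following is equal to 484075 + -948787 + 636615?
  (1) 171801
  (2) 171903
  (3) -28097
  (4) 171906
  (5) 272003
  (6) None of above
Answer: 2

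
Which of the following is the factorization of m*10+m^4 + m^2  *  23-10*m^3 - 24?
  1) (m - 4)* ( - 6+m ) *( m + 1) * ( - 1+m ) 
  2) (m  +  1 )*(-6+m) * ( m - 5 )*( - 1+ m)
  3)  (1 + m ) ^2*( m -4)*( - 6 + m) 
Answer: 1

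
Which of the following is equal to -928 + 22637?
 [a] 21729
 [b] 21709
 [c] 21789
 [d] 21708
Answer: b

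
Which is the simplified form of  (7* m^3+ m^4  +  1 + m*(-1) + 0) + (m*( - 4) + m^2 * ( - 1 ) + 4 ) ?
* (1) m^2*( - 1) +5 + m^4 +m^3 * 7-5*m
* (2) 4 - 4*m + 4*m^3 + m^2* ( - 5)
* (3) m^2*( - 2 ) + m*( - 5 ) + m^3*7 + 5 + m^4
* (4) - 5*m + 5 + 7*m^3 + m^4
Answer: 1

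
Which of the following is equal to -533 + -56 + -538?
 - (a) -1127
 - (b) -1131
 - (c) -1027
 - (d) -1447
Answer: a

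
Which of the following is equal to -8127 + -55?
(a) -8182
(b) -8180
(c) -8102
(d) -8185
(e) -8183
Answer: a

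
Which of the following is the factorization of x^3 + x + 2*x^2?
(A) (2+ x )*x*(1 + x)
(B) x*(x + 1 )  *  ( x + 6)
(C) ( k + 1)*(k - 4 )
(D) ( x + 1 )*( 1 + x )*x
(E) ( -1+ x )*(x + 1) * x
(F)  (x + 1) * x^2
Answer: D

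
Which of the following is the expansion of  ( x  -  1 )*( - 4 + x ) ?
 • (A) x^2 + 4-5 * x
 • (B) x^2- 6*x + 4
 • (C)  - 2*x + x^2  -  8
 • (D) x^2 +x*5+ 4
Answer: A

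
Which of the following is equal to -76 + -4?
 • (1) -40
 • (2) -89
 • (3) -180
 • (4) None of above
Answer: 4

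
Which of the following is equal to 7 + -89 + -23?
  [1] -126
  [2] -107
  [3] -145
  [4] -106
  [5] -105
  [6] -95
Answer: 5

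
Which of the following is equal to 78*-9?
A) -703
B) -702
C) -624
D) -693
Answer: B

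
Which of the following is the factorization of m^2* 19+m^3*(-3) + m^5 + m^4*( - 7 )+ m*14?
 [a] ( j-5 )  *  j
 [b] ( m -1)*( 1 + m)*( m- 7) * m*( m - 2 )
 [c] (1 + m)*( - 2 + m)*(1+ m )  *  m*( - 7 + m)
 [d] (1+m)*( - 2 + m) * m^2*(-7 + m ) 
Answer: c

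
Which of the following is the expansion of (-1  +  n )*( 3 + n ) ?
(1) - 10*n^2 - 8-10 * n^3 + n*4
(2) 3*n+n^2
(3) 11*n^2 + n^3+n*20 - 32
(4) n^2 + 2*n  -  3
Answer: 4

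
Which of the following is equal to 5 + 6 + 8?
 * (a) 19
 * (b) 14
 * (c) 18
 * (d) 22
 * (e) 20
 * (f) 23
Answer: a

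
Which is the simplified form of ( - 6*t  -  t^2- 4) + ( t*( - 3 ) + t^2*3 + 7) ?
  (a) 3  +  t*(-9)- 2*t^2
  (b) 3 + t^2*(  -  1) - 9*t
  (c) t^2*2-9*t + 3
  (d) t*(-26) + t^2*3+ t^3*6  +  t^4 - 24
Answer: c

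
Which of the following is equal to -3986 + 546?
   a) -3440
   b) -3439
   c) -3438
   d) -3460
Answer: a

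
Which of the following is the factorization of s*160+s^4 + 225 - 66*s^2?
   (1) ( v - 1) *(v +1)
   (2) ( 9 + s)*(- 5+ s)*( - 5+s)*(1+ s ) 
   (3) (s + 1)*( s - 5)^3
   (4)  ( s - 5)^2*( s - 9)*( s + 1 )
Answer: 2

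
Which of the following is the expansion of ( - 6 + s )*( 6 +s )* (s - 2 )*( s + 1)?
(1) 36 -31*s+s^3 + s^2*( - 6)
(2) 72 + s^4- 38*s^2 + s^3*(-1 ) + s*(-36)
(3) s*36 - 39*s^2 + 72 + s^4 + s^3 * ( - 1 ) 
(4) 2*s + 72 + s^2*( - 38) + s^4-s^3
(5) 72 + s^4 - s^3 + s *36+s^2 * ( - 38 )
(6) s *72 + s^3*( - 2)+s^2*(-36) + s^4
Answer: 5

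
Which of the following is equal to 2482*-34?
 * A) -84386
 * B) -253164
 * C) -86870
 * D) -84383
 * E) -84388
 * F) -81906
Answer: E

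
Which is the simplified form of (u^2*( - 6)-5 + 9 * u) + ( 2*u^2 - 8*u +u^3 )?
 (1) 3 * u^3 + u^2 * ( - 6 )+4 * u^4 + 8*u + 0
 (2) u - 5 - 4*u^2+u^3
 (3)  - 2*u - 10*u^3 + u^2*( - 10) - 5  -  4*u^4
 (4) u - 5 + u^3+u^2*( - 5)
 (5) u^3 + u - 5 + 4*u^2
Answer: 2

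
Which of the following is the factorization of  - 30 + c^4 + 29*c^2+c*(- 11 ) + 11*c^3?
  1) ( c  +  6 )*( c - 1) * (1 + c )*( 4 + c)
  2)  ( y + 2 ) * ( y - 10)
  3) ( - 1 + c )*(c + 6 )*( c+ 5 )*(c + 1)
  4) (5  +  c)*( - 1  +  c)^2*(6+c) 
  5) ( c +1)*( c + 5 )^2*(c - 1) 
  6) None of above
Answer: 3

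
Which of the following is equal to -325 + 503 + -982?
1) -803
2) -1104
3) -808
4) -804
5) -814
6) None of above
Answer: 4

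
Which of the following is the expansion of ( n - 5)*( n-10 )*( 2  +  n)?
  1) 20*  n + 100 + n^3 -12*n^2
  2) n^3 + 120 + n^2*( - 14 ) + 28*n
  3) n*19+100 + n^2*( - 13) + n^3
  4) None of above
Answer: 4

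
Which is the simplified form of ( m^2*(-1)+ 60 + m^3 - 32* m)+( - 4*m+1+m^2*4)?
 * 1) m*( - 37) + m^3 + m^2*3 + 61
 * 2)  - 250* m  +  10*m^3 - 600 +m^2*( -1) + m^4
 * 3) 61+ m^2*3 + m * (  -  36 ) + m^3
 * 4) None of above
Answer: 3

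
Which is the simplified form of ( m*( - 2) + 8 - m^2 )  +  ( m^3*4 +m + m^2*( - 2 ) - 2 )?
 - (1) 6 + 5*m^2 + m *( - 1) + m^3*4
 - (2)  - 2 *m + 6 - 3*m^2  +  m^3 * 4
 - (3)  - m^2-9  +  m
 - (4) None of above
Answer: 4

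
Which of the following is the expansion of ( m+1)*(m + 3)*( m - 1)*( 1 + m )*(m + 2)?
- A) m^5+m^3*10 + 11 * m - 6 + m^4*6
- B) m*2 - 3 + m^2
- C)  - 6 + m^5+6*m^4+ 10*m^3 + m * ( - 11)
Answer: C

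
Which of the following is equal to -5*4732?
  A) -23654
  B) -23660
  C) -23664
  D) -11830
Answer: B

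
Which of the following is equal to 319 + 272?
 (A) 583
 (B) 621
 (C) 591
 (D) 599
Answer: C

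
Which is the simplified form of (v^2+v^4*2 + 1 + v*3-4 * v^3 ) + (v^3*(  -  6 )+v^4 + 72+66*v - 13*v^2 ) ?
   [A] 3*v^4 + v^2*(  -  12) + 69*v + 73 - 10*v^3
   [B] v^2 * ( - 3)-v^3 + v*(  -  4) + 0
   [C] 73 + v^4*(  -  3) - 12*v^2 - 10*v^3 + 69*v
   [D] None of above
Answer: A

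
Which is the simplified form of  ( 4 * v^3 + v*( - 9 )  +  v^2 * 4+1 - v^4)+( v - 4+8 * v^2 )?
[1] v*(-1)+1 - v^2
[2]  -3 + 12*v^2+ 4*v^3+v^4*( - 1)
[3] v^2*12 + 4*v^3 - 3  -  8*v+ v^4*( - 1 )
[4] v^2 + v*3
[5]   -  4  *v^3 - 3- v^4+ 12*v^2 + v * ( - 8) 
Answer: 3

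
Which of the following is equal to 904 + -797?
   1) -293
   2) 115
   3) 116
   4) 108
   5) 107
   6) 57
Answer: 5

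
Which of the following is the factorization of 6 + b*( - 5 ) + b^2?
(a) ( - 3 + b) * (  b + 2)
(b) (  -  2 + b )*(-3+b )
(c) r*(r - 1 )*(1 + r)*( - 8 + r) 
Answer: b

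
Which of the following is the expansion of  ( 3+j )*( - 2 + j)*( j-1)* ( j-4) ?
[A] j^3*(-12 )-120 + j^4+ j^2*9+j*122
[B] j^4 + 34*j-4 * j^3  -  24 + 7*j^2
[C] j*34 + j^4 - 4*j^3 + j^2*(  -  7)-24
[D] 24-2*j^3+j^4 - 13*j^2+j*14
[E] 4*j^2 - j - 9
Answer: C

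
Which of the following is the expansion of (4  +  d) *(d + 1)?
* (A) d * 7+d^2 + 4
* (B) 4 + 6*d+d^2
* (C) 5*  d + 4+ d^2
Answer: C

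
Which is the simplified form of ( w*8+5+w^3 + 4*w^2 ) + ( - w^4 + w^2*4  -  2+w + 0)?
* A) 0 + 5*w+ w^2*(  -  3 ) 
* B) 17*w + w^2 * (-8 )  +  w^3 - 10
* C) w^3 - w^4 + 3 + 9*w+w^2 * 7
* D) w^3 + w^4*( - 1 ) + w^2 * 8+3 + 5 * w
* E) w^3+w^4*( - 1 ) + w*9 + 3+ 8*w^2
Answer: E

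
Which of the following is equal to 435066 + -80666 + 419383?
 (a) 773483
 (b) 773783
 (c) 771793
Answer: b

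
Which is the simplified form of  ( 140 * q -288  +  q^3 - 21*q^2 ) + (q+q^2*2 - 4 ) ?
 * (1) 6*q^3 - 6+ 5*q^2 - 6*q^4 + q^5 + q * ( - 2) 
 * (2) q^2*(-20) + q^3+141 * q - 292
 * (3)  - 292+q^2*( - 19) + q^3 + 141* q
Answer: 3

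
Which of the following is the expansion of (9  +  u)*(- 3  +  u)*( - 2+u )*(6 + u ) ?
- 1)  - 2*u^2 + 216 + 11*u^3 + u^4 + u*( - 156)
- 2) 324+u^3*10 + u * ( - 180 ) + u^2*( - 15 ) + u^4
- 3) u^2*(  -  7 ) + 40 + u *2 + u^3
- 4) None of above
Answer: 2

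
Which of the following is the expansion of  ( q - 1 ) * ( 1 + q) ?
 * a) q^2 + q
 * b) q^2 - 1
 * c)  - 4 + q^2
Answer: b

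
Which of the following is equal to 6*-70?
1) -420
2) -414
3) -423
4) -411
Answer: 1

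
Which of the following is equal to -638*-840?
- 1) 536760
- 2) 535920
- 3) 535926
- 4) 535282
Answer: 2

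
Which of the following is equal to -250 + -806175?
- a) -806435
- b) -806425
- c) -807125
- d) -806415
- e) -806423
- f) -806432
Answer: b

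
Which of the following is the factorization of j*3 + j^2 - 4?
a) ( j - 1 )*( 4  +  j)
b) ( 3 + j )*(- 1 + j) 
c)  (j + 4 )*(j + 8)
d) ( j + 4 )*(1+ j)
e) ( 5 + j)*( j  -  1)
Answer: a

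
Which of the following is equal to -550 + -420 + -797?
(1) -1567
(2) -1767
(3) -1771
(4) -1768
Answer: 2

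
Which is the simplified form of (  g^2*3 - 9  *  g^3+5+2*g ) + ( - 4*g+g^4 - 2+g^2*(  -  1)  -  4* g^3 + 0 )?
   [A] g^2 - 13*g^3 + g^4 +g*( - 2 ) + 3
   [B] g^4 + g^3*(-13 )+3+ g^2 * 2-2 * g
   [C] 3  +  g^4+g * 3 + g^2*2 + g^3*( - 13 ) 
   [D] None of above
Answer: B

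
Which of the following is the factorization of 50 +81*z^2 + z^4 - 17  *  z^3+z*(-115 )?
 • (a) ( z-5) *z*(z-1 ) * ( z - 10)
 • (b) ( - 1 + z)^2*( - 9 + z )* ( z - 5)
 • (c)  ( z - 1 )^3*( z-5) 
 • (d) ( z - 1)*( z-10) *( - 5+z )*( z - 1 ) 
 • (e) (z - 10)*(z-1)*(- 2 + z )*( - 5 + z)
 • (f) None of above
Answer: d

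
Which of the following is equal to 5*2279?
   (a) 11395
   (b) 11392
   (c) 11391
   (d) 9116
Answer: a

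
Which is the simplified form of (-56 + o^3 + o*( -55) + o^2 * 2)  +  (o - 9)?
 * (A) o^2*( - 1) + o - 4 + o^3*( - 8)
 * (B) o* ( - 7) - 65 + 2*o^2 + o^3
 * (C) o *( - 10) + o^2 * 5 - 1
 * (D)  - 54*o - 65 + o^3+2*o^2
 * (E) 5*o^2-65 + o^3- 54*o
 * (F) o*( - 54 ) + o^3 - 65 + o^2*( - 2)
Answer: D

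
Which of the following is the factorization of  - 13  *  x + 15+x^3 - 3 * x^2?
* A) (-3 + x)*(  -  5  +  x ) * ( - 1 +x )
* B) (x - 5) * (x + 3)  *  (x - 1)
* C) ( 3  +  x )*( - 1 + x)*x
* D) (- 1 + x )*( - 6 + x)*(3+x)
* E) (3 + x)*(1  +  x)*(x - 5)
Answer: B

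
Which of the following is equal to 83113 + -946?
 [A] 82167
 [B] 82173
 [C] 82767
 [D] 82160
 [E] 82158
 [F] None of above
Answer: A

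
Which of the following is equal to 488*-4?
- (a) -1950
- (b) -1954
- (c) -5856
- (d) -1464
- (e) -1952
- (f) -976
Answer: e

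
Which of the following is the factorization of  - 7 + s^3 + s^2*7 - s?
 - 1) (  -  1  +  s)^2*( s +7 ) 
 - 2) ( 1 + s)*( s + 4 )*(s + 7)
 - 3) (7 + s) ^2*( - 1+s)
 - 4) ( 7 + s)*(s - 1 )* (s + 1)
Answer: 4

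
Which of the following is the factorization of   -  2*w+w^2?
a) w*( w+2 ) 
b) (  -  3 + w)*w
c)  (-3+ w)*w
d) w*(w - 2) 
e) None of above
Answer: d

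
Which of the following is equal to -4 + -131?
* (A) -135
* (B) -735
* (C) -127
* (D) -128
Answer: A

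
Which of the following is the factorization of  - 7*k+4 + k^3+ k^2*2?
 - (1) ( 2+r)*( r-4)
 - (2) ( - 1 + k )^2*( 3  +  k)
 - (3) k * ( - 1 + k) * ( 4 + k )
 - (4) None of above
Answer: 4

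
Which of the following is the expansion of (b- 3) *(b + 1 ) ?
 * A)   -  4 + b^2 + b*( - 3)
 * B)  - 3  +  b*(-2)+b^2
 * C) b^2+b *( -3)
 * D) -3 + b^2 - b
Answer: B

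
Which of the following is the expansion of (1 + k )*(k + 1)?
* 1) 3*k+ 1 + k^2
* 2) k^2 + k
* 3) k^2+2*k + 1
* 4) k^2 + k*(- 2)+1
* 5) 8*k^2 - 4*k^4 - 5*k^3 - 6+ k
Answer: 3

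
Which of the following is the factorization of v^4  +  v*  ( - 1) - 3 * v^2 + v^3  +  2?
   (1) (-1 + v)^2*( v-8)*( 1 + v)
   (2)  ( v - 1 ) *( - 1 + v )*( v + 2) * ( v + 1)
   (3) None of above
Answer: 2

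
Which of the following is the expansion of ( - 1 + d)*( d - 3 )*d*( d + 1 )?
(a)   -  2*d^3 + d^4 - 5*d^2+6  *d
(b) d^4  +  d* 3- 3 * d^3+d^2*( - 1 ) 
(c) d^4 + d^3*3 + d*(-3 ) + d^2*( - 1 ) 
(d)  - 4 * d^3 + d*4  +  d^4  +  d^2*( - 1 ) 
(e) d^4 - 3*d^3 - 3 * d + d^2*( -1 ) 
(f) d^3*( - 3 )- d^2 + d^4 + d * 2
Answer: b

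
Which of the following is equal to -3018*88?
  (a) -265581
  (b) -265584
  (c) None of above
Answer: b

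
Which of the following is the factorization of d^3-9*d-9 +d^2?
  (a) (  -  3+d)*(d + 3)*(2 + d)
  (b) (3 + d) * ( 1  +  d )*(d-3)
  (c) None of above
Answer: b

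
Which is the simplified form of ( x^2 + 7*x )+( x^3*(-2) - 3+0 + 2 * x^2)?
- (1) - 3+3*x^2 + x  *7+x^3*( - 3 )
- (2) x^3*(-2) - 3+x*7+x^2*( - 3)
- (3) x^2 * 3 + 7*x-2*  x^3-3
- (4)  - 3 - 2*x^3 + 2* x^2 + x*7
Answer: 3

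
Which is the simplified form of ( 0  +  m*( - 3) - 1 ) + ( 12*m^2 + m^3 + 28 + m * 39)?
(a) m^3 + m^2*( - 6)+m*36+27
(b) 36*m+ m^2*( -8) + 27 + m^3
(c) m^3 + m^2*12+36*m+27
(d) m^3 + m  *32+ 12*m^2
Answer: c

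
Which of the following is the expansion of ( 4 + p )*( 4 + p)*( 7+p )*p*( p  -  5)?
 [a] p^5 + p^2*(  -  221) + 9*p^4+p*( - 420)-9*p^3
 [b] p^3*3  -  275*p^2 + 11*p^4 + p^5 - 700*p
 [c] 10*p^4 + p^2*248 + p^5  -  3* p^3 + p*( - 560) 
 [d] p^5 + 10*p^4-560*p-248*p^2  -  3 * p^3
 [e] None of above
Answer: d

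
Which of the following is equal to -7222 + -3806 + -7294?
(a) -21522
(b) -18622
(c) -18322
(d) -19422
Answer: c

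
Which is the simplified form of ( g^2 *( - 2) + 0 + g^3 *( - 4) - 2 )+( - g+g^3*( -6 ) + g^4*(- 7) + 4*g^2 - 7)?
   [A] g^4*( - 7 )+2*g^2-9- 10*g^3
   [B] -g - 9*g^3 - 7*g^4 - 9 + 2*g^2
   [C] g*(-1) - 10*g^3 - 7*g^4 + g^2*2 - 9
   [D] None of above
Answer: C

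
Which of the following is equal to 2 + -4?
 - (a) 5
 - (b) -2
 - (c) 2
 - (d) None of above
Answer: b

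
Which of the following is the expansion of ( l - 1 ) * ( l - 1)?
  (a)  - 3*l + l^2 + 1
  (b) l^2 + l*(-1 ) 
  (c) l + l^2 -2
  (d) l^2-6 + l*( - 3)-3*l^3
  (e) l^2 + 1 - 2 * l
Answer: e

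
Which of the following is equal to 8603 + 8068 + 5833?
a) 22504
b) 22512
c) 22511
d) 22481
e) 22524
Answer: a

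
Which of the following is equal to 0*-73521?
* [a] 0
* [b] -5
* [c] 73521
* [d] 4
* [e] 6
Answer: a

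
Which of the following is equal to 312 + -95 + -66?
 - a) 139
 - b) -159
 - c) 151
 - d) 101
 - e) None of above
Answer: c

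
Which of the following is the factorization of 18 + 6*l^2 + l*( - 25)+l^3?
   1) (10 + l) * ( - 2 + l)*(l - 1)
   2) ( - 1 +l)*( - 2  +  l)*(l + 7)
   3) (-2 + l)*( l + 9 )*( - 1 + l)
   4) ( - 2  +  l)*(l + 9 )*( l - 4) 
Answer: 3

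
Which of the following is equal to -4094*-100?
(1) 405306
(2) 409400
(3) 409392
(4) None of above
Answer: 2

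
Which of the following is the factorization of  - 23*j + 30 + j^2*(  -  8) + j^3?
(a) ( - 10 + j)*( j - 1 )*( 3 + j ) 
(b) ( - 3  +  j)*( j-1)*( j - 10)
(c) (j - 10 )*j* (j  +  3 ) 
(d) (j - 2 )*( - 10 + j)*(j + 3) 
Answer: a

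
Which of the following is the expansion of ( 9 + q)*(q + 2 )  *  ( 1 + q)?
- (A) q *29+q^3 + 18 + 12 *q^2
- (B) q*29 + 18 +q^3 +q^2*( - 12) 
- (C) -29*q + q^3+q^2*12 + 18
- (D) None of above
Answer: A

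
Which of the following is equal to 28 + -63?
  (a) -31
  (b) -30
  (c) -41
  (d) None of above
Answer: d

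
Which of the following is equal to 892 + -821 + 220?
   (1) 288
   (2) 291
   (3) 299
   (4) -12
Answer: 2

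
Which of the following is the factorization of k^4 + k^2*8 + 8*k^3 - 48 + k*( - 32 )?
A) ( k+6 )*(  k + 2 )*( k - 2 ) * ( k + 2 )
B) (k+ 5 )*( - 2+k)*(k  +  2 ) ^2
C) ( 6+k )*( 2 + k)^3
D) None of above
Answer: A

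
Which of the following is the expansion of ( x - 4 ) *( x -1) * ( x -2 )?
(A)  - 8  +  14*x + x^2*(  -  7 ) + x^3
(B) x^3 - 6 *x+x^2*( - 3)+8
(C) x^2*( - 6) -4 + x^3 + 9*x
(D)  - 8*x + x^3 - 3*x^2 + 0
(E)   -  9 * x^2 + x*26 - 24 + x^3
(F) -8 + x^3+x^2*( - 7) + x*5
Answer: A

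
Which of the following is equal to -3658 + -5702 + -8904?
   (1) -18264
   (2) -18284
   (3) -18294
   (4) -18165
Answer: 1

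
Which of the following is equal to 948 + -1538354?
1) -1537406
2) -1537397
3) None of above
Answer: 1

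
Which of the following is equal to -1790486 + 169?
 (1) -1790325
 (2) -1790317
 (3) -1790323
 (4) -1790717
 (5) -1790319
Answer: 2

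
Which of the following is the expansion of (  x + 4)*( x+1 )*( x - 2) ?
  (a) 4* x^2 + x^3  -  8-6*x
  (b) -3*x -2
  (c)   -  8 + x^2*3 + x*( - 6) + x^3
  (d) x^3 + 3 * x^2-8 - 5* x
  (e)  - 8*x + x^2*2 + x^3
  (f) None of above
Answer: c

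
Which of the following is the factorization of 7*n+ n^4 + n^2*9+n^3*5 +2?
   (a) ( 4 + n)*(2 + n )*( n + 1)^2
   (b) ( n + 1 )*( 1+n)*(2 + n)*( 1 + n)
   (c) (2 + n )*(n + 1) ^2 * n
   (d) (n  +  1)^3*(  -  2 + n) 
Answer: b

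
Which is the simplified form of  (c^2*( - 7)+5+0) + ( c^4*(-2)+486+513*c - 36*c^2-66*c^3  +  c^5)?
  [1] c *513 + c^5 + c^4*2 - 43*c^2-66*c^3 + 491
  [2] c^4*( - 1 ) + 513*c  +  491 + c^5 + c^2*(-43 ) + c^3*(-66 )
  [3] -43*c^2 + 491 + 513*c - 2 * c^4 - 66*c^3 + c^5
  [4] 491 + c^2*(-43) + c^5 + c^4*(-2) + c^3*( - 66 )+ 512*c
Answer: 3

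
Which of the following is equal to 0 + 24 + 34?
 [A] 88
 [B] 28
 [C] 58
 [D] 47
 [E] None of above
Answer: C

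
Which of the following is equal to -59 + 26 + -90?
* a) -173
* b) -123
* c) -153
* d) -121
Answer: b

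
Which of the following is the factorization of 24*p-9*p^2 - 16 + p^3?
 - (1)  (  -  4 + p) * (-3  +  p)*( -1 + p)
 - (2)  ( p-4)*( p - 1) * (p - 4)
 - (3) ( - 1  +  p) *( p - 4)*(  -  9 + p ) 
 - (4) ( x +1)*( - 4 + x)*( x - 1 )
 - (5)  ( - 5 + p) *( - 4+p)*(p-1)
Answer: 2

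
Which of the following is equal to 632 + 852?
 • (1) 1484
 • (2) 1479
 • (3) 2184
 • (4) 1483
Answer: 1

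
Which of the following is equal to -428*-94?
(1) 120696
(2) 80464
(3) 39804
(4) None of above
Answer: 4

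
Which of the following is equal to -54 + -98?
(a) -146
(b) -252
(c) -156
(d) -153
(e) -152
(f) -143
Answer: e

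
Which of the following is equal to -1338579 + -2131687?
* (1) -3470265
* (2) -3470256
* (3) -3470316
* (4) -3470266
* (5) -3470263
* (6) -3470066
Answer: 4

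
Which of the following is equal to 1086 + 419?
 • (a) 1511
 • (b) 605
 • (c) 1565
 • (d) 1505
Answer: d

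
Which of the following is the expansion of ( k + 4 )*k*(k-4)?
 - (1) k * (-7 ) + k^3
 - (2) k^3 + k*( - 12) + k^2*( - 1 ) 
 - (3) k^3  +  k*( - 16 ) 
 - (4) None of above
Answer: 3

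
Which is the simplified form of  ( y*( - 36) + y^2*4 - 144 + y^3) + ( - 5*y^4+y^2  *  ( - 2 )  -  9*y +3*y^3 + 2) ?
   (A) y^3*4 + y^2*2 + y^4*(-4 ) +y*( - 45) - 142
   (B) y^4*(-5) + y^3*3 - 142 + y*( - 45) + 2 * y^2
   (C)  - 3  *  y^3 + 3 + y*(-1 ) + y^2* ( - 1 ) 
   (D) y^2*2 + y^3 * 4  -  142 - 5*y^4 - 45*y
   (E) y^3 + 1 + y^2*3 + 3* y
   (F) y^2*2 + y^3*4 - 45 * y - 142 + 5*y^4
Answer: D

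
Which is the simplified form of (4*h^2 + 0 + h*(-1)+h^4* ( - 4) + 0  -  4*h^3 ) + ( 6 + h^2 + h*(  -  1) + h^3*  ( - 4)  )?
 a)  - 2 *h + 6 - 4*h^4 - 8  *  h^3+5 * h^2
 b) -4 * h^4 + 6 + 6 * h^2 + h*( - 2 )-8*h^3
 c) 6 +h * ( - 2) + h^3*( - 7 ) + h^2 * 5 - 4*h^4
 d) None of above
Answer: a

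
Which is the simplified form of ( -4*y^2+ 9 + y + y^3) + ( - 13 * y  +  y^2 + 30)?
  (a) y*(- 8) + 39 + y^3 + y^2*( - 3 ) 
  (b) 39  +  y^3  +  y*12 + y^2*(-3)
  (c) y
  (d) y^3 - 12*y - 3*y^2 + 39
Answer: d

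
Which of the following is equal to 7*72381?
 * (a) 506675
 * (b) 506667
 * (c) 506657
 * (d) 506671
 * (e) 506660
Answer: b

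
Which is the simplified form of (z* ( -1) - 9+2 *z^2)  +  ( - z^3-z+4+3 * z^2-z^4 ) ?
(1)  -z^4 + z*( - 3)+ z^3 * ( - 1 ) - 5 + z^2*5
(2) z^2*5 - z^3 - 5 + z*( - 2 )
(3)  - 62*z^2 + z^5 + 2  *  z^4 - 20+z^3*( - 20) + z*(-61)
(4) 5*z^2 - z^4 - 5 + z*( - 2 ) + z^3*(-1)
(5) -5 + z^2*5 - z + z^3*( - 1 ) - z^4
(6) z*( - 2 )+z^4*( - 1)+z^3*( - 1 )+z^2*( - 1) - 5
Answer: 4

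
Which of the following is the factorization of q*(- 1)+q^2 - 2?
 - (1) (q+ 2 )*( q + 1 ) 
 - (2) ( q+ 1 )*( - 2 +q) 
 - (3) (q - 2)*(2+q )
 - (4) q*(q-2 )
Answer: 2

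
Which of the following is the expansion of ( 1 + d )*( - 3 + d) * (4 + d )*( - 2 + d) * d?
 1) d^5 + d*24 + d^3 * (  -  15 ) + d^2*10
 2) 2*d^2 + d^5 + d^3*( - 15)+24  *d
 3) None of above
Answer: 1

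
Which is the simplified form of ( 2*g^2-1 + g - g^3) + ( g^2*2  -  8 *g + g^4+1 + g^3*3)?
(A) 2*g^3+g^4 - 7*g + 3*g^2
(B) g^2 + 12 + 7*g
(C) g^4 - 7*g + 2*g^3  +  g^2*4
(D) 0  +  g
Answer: C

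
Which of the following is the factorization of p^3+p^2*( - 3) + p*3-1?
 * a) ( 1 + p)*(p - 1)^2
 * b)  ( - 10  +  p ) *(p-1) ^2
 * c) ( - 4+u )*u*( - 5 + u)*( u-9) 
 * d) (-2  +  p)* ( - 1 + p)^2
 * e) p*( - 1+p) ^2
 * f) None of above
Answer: f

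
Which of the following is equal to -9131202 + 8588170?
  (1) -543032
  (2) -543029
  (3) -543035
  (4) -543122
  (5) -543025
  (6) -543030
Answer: 1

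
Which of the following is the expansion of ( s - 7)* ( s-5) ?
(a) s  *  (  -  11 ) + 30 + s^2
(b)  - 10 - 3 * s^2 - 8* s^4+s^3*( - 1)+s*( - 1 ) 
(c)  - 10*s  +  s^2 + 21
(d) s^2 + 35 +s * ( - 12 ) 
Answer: d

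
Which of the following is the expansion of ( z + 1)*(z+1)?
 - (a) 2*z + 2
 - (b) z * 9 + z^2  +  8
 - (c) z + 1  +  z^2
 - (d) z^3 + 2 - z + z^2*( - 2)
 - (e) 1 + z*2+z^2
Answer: e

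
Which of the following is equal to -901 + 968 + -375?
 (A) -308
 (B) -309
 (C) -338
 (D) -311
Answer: A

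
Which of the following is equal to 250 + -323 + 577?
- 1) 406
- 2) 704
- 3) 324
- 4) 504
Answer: 4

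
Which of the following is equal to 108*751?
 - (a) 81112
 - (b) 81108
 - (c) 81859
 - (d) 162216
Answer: b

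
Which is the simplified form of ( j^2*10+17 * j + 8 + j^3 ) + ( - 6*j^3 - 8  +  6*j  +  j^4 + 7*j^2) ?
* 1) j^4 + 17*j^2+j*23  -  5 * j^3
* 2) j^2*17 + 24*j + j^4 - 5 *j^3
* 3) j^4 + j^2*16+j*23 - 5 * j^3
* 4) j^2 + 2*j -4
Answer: 1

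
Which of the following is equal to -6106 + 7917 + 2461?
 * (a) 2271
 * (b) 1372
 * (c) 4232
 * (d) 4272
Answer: d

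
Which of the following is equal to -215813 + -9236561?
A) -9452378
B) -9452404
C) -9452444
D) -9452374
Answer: D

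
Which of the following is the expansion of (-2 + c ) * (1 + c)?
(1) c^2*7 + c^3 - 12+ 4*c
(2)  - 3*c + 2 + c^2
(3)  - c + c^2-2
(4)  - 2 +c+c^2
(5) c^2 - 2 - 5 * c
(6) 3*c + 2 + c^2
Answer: 3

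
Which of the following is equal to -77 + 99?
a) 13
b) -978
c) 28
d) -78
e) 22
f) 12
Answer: e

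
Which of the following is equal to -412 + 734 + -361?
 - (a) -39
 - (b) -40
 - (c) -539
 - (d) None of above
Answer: a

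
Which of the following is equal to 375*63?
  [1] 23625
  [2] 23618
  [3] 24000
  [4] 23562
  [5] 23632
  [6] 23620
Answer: 1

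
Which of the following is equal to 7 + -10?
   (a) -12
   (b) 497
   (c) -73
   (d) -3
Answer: d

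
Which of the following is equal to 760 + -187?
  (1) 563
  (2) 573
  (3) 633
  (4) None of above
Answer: 2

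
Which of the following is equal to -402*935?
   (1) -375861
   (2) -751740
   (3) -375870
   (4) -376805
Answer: 3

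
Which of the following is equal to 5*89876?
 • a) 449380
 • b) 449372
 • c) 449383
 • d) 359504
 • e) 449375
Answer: a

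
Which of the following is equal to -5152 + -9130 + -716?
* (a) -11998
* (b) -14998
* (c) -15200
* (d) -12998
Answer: b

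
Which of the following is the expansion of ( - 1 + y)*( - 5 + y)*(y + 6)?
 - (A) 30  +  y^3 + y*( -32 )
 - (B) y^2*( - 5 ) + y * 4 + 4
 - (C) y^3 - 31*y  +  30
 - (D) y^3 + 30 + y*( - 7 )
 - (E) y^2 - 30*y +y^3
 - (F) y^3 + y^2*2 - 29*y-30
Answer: C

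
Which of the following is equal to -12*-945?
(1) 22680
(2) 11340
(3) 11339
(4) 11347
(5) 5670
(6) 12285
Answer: 2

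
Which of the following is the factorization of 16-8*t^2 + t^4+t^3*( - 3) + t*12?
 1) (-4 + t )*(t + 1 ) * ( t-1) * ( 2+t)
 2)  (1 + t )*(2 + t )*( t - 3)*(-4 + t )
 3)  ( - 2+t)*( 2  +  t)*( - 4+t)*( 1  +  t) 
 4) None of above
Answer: 3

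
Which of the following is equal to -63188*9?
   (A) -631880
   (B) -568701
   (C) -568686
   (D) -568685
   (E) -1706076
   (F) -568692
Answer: F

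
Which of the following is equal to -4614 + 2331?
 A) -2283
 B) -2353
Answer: A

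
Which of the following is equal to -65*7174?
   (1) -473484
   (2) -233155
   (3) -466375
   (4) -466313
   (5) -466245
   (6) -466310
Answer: 6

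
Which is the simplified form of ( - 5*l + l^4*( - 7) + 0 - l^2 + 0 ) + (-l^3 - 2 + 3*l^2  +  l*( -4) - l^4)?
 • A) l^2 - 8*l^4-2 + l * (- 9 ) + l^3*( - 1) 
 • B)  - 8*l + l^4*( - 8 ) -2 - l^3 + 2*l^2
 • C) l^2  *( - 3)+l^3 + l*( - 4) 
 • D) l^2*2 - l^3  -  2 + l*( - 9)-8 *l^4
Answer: D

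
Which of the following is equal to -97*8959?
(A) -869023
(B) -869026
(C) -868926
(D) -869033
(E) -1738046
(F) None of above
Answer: A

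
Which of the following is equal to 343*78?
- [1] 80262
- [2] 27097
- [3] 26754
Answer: 3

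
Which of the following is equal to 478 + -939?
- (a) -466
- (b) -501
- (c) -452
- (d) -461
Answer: d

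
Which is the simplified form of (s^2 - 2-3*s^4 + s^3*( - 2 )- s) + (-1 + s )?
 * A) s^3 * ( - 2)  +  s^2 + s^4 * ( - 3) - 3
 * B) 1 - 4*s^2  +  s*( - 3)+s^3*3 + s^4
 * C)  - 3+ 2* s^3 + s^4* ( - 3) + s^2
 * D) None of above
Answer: A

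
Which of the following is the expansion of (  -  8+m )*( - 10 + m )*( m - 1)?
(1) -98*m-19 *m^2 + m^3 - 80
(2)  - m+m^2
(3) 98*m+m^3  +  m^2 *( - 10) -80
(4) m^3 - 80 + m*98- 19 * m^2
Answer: 4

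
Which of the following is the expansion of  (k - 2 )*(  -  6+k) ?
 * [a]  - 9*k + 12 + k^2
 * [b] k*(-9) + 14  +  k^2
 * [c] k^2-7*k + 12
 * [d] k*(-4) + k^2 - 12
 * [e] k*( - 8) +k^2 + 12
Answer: e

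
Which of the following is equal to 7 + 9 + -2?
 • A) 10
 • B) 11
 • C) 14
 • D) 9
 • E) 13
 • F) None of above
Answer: C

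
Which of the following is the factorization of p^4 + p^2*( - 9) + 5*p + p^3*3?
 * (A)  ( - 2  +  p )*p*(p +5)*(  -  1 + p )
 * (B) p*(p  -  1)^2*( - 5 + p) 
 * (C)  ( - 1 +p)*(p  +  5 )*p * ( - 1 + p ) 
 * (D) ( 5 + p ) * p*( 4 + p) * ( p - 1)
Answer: C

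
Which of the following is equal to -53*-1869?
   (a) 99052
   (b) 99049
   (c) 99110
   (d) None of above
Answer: d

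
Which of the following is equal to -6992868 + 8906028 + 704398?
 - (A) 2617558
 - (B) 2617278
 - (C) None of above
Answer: A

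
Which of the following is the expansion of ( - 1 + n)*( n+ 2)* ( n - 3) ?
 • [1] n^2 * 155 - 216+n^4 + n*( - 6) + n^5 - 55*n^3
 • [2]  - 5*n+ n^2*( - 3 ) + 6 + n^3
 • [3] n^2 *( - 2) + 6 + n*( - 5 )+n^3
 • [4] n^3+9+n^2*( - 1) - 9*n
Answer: 3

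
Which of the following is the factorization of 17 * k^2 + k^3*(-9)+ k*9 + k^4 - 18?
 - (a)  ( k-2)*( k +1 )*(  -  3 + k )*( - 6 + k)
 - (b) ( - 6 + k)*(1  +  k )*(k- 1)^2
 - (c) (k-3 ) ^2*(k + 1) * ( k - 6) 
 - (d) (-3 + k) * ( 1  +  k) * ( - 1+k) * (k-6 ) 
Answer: d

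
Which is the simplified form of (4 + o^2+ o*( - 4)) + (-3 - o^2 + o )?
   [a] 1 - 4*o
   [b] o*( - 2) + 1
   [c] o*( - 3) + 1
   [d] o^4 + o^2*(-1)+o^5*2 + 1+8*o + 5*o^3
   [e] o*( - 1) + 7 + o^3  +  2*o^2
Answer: c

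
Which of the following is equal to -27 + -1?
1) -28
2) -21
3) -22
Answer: 1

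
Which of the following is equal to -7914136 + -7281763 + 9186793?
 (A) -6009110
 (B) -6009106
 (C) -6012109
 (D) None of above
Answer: B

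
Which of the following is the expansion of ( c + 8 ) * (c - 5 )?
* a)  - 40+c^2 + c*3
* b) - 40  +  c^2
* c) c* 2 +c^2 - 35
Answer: a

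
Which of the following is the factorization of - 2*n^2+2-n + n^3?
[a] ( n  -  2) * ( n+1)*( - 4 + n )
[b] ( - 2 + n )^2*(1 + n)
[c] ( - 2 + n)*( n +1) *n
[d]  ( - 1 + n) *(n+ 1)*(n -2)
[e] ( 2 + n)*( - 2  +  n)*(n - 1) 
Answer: d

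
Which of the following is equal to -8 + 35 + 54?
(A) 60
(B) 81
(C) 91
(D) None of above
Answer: B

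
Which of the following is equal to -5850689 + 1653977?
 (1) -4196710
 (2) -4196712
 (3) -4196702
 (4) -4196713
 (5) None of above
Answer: 2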